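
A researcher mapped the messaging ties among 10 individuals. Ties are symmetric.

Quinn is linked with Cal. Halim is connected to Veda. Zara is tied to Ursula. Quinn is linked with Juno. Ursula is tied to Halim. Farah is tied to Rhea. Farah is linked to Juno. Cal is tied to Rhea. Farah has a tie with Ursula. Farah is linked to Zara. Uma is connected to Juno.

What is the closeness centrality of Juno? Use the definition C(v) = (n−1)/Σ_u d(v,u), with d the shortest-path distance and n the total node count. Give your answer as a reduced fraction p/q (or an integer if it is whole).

1/2

Distances from Juno: Cal:2, Farah:1, Halim:3, Quinn:1, Rhea:2, Uma:1, Ursula:2, Veda:4, Zara:2. Sum = 18.
n = 10, so closeness = 9/18 = 1/2.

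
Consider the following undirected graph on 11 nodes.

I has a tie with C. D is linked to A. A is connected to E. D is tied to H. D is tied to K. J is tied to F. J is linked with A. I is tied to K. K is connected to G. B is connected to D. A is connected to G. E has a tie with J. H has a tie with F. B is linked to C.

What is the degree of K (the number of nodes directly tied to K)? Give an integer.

K is directly tied to D, G, and I. That is 3 neighbors, so the degree of K is 3.

3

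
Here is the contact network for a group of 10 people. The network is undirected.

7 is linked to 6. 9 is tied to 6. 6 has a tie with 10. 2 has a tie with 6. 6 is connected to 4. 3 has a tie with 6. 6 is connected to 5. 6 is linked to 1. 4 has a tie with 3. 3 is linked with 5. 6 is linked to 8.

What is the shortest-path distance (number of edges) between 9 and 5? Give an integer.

2

One shortest route is 9 – 6 – 5, which uses 2 edges, and 9 and 5 are not directly tied, so nothing shorter exists. So d(9,5) = 2.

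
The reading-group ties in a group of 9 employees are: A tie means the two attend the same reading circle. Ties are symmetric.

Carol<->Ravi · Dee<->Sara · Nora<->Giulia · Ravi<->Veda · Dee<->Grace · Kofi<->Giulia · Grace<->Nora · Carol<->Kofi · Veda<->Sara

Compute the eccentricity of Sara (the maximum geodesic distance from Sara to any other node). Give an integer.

4

Distances from Sara: Carol:3, Dee:1, Giulia:4, Grace:2, Kofi:4, Nora:3, Ravi:2, Veda:1.
The largest is 4 (to Kofi and Giulia), so the eccentricity of Sara is 4.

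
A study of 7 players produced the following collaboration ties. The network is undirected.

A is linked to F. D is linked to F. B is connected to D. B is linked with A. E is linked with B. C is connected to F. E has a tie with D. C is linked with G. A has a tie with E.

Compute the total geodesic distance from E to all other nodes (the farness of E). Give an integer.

Distances from E: A:1, B:1, C:3, D:1, F:2, G:4.
Sum = 1 + 1 + 3 + 1 + 2 + 4 = 12.

12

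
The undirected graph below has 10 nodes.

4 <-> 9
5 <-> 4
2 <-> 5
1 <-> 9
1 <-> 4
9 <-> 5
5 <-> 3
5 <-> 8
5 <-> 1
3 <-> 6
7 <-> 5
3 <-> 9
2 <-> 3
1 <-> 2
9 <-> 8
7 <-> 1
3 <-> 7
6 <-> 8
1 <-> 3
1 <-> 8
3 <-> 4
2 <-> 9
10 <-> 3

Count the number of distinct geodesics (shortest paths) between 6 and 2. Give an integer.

The shortest distance is 2, and the only length-2 path is 6–3–2. So there is exactly 1 shortest path.

1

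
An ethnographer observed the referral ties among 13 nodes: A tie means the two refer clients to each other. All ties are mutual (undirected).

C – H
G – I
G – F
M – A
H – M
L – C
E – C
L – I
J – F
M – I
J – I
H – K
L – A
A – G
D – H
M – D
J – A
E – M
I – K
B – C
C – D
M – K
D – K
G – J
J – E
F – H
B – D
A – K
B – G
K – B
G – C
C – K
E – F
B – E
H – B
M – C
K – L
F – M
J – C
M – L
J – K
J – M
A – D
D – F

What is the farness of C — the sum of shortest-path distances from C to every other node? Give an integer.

Distances from C: A:2, B:1, D:1, E:1, F:2, G:1, H:1, I:2, J:1, K:1, L:1, M:1.
Sum = 2 + 1 + 1 + 1 + 2 + 1 + 1 + 2 + 1 + 1 + 1 + 1 = 15.

15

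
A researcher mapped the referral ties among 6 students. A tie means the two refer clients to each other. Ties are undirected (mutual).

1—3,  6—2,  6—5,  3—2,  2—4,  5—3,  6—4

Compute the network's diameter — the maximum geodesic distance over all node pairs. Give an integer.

Eccentricity of each node (its greatest distance to any other): 1:3, 2:2, 3:2, 4:3, 5:2, 6:3.
The maximum eccentricity is 3, realized for instance by the pair 1–4 via 1 – 3 – 2 – 4. So the diameter is 3.

3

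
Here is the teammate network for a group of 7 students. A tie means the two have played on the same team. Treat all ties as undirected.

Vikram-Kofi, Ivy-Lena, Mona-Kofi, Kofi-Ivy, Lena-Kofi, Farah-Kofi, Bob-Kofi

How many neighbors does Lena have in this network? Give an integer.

2

Lena is directly tied to Ivy and Kofi. That is 2 neighbors, so the degree of Lena is 2.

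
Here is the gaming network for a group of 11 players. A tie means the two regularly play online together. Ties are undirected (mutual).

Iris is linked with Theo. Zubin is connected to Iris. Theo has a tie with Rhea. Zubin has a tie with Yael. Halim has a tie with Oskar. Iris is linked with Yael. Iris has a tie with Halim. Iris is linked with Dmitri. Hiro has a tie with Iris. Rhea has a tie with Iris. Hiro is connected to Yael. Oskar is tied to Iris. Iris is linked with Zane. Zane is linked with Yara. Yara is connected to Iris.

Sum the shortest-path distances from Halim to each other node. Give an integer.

Distances from Halim: Dmitri:2, Hiro:2, Iris:1, Oskar:1, Rhea:2, Theo:2, Yael:2, Yara:2, Zane:2, Zubin:2.
Sum = 2 + 2 + 1 + 1 + 2 + 2 + 2 + 2 + 2 + 2 = 18.

18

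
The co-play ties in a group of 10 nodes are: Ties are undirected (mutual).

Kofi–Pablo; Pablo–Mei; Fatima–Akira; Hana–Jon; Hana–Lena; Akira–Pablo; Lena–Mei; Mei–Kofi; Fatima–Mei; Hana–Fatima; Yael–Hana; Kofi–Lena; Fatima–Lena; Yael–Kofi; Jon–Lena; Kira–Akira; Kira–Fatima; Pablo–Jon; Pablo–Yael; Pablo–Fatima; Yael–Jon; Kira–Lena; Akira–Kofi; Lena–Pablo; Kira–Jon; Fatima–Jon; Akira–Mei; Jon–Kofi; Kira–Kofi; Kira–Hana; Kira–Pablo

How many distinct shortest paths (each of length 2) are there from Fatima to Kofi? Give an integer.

6

The shortest distance is 2. The length-2 paths are: Fatima–Pablo–Kofi; Fatima–Kira–Kofi; Fatima–Jon–Kofi; Fatima–Mei–Kofi; Fatima–Lena–Kofi; Fatima–Akira–Kofi.
That gives 6 distinct shortest paths.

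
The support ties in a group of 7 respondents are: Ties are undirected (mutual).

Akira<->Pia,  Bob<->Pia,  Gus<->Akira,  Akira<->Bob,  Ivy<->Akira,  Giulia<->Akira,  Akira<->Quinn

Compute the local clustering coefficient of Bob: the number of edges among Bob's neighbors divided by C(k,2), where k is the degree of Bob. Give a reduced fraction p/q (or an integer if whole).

1

Bob's neighbors: Akira and Pia (k = 2).
Possible neighbor pairs: C(2,2) = 1. Edges among them: Akira–Pia → e = 1.
Clustering(Bob) = 1/1.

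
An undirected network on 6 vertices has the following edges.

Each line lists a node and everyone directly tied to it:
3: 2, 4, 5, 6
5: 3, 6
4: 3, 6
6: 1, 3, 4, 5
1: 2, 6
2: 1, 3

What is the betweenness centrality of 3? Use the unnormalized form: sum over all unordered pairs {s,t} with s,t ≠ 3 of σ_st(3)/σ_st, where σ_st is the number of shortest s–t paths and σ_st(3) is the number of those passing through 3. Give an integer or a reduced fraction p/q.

3

Pairs whose geodesics pass through 3 — 2–4: 1; 2–6: 1/2; 2–5: 1; 4–5: 1/2.
All other pairs contribute 0.
Summing the contributions gives betweenness(3) = 3.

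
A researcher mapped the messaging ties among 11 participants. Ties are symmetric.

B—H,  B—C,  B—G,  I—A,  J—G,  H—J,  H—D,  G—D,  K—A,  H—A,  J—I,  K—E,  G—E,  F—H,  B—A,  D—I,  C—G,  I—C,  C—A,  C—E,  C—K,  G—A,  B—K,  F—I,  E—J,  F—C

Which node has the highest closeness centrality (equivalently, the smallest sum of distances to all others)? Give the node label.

C

Farness (sum of distances to all others) for each node — A:14, B:15, C:13, D:18, E:16, F:17, G:14, H:15, I:15, J:16, K:17.
The smallest farness is 13, for C, so C has the highest closeness.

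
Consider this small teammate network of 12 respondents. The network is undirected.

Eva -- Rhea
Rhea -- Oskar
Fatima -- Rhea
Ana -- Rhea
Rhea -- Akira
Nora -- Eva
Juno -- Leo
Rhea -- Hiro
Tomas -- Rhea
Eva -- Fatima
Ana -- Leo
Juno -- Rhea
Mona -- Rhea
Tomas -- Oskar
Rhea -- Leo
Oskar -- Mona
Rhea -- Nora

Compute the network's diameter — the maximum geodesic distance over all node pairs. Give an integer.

2

Eccentricity of each node (its greatest distance to any other): Akira:2, Ana:2, Eva:2, Fatima:2, Hiro:2, Juno:2, Leo:2, Mona:2, Nora:2, Oskar:2, Rhea:1, Tomas:2.
The maximum eccentricity is 2, realized for instance by the pair Fatima–Mona via Fatima – Rhea – Mona. So the diameter is 2.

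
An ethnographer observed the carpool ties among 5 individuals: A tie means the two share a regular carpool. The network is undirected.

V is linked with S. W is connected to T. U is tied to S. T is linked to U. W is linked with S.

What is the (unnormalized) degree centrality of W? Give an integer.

W is directly tied to S and T. That is 2 neighbors, so the degree of W is 2.

2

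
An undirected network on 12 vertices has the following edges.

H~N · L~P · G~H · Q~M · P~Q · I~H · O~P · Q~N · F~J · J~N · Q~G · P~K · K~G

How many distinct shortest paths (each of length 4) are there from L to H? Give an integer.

3

The shortest distance is 4. The length-4 paths are: L–P–Q–N–H; L–P–Q–G–H; L–P–K–G–H.
That gives 3 distinct shortest paths.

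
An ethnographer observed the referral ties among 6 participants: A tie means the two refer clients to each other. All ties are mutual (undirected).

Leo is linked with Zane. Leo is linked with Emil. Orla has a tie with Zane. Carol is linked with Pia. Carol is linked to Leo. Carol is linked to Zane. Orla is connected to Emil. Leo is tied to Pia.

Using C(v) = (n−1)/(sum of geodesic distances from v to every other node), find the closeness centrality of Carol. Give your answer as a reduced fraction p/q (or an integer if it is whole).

Distances from Carol: Emil:2, Leo:1, Orla:2, Pia:1, Zane:1. Sum = 7.
n = 6, so closeness = 5/7.

5/7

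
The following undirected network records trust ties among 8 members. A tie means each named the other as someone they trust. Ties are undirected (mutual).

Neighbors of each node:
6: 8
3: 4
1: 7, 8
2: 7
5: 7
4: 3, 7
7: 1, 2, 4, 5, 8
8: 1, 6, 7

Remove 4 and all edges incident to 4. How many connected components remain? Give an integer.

Without 4, the remaining ties split the others into: {1, 2, 5, 6, 7, 8}; {3}.
That's 2 separate components.

2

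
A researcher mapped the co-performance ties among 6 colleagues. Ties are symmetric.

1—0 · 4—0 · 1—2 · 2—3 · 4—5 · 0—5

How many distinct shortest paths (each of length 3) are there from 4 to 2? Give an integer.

The shortest distance is 3, and the only length-3 path is 4–0–1–2. So there is exactly 1 shortest path.

1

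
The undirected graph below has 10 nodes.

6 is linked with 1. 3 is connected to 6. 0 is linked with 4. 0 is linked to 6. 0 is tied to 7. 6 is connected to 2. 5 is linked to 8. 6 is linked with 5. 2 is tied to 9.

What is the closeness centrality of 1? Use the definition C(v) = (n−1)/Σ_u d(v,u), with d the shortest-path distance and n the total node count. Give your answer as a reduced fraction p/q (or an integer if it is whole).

Distances from 1: 0:2, 2:2, 3:2, 4:3, 5:2, 6:1, 7:3, 8:3, 9:3. Sum = 21.
n = 10, so closeness = 9/21 = 3/7.

3/7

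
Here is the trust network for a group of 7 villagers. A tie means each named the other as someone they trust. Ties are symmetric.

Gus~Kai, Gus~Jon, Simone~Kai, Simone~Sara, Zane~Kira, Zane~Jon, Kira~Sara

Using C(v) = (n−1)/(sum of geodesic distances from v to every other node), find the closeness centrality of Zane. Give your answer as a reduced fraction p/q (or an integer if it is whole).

1/2

Distances from Zane: Gus:2, Jon:1, Kai:3, Kira:1, Sara:2, Simone:3. Sum = 12.
n = 7, so closeness = 6/12 = 1/2.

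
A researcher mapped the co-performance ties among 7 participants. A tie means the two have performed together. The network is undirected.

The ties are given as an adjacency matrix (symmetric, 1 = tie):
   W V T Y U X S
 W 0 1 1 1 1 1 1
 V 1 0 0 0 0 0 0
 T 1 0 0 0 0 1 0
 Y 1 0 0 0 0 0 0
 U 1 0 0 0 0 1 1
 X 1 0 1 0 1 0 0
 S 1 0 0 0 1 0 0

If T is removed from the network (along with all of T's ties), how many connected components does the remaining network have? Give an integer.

T's neighbors (W and X) remain reachable from one another through other ties, so the rest of the network stays in one piece.

1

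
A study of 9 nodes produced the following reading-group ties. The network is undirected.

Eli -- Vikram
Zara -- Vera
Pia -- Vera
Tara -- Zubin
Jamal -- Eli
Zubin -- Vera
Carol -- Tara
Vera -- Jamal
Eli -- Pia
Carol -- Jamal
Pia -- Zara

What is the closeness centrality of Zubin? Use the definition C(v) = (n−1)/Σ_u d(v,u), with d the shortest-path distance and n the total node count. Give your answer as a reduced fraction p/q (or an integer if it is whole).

Distances from Zubin: Carol:2, Eli:3, Jamal:2, Pia:2, Tara:1, Vera:1, Vikram:4, Zara:2. Sum = 17.
n = 9, so closeness = 8/17.

8/17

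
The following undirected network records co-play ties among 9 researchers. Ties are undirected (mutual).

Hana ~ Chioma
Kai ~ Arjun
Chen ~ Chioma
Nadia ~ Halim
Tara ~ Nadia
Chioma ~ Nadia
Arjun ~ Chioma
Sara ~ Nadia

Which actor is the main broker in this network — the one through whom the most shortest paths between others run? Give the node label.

Chioma

Unnormalized betweenness of each node: Arjun:7, Chen:0, Chioma:21, Halim:0, Hana:0, Kai:0, Nadia:18, Sara:0, Tara:0.
Chioma has the largest value, 21, making it the main broker — the node through which the most shortest paths run.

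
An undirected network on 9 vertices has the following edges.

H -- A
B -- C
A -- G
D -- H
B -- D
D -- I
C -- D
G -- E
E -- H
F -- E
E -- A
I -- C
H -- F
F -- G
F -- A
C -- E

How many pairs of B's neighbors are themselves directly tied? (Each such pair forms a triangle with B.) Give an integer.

1

B's neighbors: C and D.
Neighbor pairs that are themselves tied: B–C–D. Each forms one triangle with B, for 1 in total.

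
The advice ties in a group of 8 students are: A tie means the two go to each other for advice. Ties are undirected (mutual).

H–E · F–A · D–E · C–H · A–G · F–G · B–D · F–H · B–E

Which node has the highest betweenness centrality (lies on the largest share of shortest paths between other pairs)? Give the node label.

Unnormalized betweenness of each node: A:0, B:0, C:0, D:0, E:10, F:10, G:0, H:15.
H has the largest value, 15, making it the main broker — the node through which the most shortest paths run.

H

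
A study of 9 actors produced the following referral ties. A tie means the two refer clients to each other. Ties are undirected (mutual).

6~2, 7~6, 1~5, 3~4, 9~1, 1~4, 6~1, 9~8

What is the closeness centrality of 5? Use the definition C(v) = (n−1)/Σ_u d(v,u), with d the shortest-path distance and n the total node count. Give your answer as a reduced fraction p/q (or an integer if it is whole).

Distances from 5: 1:1, 2:3, 3:3, 4:2, 6:2, 7:3, 8:3, 9:2. Sum = 19.
n = 9, so closeness = 8/19.

8/19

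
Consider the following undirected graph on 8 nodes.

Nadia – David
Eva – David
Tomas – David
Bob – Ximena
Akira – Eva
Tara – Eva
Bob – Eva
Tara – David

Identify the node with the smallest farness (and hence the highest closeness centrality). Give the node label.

Eva

Farness (sum of distances to all others) for each node — Akira:16, Bob:14, David:11, Eva:10, Nadia:17, Tara:13, Tomas:17, Ximena:20.
The smallest farness is 10, for Eva, so Eva has the highest closeness.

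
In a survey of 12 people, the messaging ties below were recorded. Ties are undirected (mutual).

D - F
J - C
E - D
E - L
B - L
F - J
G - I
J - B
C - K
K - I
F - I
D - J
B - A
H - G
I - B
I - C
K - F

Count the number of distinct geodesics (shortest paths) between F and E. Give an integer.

1

The shortest distance is 2, and the only length-2 path is F–D–E. So there is exactly 1 shortest path.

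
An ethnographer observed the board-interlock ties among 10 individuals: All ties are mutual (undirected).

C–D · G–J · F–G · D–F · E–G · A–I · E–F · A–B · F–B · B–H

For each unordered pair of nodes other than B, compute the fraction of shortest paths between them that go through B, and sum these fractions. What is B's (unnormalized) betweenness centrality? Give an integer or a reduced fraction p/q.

Pairs whose geodesics pass through B — F–A: 1; F–I: 1; F–H: 1; C–A: 1; C–I: 1; C–H: 1; D–A: 1; D–I: 1; D–H: 1; A–J: 1; A–E: 1; A–G: 1; A–H: 1; J–I: 1 … (+6 more pairs).
All other pairs contribute 0.
Summing the contributions gives betweenness(B) = 20.

20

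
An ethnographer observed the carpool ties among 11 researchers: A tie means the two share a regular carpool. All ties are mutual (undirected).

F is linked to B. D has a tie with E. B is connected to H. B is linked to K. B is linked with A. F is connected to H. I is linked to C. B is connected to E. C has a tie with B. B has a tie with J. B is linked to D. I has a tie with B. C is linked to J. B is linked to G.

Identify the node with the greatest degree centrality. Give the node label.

Degrees — A:1, B:10, C:3, D:2, E:2, F:2, G:1, H:2, I:2, J:2, K:1.
The maximum is 10, attained only by B.

B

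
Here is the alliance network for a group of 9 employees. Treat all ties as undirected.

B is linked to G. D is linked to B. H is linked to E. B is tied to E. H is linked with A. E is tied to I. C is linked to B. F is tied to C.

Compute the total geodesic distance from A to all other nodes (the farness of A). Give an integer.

Distances from A: B:3, C:4, D:4, E:2, F:5, G:4, H:1, I:3.
Sum = 3 + 4 + 4 + 2 + 5 + 4 + 1 + 3 = 26.

26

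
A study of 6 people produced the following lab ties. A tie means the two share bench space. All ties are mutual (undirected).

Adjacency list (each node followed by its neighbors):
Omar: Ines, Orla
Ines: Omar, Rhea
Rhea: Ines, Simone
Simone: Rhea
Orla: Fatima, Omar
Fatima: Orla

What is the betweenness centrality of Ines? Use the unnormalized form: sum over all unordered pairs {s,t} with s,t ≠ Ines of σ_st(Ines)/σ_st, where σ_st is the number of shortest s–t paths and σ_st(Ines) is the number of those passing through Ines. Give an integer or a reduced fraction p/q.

6

Pairs whose geodesics pass through Ines — Rhea–Fatima: 1; Rhea–Omar: 1; Rhea–Orla: 1; Simone–Fatima: 1; Simone–Omar: 1; Simone–Orla: 1.
All other pairs contribute 0.
Summing the contributions gives betweenness(Ines) = 6.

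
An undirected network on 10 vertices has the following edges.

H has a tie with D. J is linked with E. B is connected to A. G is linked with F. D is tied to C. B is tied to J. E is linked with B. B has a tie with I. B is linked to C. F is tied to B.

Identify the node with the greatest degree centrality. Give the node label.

B

Degrees — A:1, B:6, C:2, D:2, E:2, F:2, G:1, H:1, I:1, J:2.
The maximum is 6, attained only by B.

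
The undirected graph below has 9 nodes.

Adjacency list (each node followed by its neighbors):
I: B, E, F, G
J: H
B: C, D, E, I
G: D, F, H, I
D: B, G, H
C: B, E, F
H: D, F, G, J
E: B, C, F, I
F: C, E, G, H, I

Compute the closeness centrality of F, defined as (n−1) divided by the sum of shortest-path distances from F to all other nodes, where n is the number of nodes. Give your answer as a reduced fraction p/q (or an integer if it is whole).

8/11

Distances from F: B:2, C:1, D:2, E:1, G:1, H:1, I:1, J:2. Sum = 11.
n = 9, so closeness = 8/11.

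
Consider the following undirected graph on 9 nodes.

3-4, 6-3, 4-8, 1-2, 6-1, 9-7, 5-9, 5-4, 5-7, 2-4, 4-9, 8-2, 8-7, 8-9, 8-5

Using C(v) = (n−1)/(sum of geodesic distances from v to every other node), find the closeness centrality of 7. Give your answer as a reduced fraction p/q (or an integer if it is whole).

8/17

Distances from 7: 1:3, 2:2, 3:3, 4:2, 5:1, 6:4, 8:1, 9:1. Sum = 17.
n = 9, so closeness = 8/17.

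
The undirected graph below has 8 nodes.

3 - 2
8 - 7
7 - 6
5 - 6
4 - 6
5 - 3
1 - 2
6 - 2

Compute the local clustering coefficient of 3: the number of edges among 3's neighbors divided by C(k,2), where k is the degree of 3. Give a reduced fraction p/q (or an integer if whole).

3's neighbors: 2 and 5 (k = 2).
Possible neighbor pairs: C(2,2) = 1. Edges among them: none → e = 0.
Clustering(3) = 0/1.

0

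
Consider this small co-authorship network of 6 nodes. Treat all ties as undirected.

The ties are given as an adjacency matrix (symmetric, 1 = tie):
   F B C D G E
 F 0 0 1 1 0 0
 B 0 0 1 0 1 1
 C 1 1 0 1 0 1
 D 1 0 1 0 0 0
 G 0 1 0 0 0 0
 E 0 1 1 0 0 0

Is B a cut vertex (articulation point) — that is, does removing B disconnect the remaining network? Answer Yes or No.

Yes

Removing B leaves {C, D, E, and F} with no path to {G}, so the network splits into 2 components. B is a cut vertex.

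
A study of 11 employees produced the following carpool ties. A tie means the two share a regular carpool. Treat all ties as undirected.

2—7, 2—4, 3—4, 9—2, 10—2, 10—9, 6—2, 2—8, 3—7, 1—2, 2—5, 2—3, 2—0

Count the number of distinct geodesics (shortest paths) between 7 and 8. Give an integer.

The shortest distance is 2, and the only length-2 path is 7–2–8. So there is exactly 1 shortest path.

1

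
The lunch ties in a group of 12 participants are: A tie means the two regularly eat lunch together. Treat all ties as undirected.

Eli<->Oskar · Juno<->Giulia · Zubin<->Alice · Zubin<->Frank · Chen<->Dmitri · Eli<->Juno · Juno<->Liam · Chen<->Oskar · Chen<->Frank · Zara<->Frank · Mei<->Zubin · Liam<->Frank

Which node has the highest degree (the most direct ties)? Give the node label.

Frank

Degrees — Alice:1, Chen:3, Dmitri:1, Eli:2, Frank:4, Giulia:1, Juno:3, Liam:2, Mei:1, Oskar:2, Zara:1, Zubin:3.
The maximum is 4, attained only by Frank.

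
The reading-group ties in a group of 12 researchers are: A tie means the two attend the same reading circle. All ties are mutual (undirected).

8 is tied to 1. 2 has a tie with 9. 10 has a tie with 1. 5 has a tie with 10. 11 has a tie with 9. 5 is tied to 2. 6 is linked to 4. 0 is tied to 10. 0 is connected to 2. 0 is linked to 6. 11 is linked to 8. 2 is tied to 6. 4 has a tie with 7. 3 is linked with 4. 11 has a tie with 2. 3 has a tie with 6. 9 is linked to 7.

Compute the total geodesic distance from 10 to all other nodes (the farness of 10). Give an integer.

Distances from 10: 0:1, 1:1, 2:2, 3:3, 4:3, 5:1, 6:2, 7:4, 8:2, 9:3, 11:3.
Sum = 1 + 1 + 2 + 3 + 3 + 1 + 2 + 4 + 2 + 3 + 3 = 25.

25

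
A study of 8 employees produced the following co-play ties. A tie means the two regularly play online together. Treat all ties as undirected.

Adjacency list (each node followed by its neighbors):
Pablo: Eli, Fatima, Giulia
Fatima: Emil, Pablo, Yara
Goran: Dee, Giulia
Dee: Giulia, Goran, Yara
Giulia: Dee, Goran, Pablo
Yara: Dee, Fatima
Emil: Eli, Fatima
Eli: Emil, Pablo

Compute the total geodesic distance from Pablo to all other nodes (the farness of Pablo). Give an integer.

Distances from Pablo: Dee:2, Eli:1, Emil:2, Fatima:1, Giulia:1, Goran:2, Yara:2.
Sum = 2 + 1 + 2 + 1 + 1 + 2 + 2 = 11.

11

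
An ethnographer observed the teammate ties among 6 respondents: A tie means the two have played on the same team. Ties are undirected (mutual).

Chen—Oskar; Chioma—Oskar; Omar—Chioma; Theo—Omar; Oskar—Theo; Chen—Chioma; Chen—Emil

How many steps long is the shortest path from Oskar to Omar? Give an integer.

2

One shortest route is Oskar – Chioma – Omar, which uses 2 edges, and Oskar and Omar are not directly tied, so nothing shorter exists. So d(Oskar,Omar) = 2.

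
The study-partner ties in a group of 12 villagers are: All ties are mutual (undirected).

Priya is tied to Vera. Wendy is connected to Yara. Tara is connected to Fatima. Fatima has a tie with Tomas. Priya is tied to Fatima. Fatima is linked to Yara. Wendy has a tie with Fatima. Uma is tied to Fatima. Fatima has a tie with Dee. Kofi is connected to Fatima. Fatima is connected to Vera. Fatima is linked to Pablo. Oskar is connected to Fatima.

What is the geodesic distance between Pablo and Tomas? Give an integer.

One shortest route is Pablo – Fatima – Tomas, which uses 2 edges, and Pablo and Tomas are not directly tied, so nothing shorter exists. So d(Pablo,Tomas) = 2.

2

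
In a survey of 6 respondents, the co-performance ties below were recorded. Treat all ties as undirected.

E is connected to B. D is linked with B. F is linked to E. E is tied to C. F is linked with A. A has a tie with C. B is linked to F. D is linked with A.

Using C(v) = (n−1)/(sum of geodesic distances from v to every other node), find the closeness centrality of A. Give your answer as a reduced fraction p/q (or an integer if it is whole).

5/7

Distances from A: B:2, C:1, D:1, E:2, F:1. Sum = 7.
n = 6, so closeness = 5/7.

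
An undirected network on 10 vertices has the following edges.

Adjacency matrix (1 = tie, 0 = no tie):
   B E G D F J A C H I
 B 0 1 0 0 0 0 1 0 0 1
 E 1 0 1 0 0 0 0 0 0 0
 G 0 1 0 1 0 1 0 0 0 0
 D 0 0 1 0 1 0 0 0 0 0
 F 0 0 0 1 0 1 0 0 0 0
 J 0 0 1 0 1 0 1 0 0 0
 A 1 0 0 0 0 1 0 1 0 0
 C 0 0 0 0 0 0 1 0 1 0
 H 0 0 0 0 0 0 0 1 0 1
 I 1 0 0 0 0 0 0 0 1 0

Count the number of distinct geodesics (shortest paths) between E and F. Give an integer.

The shortest distance is 3. The length-3 paths are: E–G–D–F; E–G–J–F.
That gives 2 distinct shortest paths.

2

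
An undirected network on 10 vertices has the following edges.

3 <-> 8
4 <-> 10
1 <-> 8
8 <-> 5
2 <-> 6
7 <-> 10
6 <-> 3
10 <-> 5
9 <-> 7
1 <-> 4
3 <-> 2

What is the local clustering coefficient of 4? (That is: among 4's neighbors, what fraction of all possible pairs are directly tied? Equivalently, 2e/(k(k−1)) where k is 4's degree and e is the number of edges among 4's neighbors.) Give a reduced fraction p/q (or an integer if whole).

4's neighbors: 1 and 10 (k = 2).
Possible neighbor pairs: C(2,2) = 1. Edges among them: none → e = 0.
Clustering(4) = 0/1.

0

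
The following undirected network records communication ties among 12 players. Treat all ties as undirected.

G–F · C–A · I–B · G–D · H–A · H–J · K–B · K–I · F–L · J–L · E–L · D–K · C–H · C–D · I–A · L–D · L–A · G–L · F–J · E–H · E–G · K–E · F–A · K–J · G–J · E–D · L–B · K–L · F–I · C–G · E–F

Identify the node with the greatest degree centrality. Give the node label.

L

Degrees — A:5, B:3, C:4, D:5, E:6, F:6, G:6, H:4, I:4, J:5, K:6, L:8.
The maximum is 8, attained only by L.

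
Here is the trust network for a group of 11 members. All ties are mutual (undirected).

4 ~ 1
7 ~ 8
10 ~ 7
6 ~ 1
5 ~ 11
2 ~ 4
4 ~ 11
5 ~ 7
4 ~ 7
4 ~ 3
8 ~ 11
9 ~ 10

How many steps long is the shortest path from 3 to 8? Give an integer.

One shortest route is 3 – 4 – 11 – 8, which uses 3 edges, and at distance 2 from 3 we only reach {1, 2, 7, 11}, which does not include 8. So d(3,8) = 3.

3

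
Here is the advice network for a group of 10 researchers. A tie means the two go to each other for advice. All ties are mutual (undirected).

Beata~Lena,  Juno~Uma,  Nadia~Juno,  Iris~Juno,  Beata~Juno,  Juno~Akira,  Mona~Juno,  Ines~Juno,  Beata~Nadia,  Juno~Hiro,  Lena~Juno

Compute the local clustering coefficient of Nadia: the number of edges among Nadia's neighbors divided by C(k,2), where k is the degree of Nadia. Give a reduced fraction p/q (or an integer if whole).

1

Nadia's neighbors: Beata and Juno (k = 2).
Possible neighbor pairs: C(2,2) = 1. Edges among them: Beata–Juno → e = 1.
Clustering(Nadia) = 1/1.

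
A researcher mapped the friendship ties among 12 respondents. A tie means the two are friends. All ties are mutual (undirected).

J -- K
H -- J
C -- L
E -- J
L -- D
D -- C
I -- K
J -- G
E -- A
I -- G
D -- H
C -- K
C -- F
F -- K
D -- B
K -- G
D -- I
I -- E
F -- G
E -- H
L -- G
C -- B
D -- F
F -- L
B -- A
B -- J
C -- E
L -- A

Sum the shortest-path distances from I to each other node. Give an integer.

Distances from I: A:2, B:2, C:2, D:1, E:1, F:2, G:1, H:2, J:2, K:1, L:2.
Sum = 2 + 2 + 2 + 1 + 1 + 2 + 1 + 2 + 2 + 1 + 2 = 18.

18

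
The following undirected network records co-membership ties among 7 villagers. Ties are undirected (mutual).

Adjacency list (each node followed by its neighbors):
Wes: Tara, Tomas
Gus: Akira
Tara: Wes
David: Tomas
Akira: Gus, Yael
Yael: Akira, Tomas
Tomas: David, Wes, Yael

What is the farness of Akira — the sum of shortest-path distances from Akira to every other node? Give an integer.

14

Distances from Akira: David:3, Gus:1, Tara:4, Tomas:2, Wes:3, Yael:1.
Sum = 3 + 1 + 4 + 2 + 3 + 1 = 14.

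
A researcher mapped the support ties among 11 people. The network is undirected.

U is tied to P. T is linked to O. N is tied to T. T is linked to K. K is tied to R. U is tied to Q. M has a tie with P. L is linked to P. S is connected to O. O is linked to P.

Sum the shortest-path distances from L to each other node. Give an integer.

Distances from L: K:4, M:2, N:4, O:2, P:1, Q:3, R:5, S:3, T:3, U:2.
Sum = 4 + 2 + 4 + 2 + 1 + 3 + 5 + 3 + 3 + 2 = 29.

29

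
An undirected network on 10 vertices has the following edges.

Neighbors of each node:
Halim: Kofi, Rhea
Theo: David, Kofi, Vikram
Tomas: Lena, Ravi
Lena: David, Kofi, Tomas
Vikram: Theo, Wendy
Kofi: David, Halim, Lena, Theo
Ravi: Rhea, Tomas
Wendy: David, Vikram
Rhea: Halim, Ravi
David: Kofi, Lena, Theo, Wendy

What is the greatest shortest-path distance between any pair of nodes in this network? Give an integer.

Eccentricity of each node (its greatest distance to any other): David:3, Halim:3, Kofi:3, Lena:3, Ravi:5, Rhea:4, Theo:4, Tomas:4, Vikram:5, Wendy:4.
The maximum eccentricity is 5, realized for instance by the pair Ravi–Vikram via Ravi – Tomas – Lena – David – Theo – Vikram. So the diameter is 5.

5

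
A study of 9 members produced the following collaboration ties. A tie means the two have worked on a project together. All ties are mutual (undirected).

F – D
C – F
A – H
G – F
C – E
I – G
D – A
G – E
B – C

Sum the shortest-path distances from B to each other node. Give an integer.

24

Distances from B: A:4, C:1, D:3, E:2, F:2, G:3, H:5, I:4.
Sum = 4 + 1 + 3 + 2 + 2 + 3 + 5 + 4 = 24.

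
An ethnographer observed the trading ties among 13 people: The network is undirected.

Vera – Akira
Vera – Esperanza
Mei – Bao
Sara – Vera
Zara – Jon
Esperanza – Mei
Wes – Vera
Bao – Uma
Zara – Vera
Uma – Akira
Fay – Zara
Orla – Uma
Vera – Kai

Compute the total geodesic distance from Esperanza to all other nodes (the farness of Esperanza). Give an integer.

Distances from Esperanza: Akira:2, Bao:2, Fay:3, Jon:3, Kai:2, Mei:1, Orla:4, Sara:2, Uma:3, Vera:1, Wes:2, Zara:2.
Sum = 2 + 2 + 3 + 3 + 2 + 1 + 4 + 2 + 3 + 1 + 2 + 2 = 27.

27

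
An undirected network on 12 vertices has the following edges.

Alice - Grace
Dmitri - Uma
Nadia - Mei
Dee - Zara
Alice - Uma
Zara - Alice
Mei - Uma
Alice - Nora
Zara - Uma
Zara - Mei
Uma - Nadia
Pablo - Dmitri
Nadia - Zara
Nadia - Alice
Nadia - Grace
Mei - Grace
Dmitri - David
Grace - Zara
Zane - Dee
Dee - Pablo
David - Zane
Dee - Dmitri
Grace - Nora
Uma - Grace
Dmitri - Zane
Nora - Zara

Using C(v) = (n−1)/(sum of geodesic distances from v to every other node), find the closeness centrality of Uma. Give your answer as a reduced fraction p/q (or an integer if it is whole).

Distances from Uma: Alice:1, David:2, Dee:2, Dmitri:1, Grace:1, Mei:1, Nadia:1, Nora:2, Pablo:2, Zane:2, Zara:1. Sum = 16.
n = 12, so closeness = 11/16.

11/16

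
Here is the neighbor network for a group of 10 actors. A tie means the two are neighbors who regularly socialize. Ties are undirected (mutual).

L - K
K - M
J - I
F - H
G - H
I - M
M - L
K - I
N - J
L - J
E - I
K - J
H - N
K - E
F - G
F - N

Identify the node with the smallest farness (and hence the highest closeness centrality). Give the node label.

J

Farness (sum of distances to all others) for each node — E:24, F:22, G:29, H:22, I:18, J:15, K:17, L:19, M:23, N:17.
The smallest farness is 15, for J, so J has the highest closeness.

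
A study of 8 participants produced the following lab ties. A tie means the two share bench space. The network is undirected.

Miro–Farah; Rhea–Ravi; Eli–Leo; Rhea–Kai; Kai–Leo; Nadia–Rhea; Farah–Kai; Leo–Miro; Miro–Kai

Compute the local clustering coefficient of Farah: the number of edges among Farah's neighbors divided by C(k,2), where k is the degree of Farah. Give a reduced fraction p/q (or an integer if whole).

1

Farah's neighbors: Kai and Miro (k = 2).
Possible neighbor pairs: C(2,2) = 1. Edges among them: Kai–Miro → e = 1.
Clustering(Farah) = 1/1.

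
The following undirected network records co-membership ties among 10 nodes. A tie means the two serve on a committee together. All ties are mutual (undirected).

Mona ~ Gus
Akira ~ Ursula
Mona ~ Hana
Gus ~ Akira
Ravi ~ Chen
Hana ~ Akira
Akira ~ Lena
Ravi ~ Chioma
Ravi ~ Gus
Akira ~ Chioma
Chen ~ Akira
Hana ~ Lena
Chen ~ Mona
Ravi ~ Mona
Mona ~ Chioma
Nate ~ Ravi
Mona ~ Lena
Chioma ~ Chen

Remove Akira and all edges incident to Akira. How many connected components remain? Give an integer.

Without Akira, the remaining ties split the others into: {Chen, Chioma, Gus, Hana, Lena, Mona, Nate, Ravi}; {Ursula}.
That's 2 separate components.

2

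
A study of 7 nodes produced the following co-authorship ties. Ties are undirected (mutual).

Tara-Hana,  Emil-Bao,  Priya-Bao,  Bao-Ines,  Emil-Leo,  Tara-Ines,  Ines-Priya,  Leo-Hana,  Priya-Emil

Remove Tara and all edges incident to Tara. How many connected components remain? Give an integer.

Tara's neighbors (Hana and Ines) remain reachable from one another through other ties, so the rest of the network stays in one piece.

1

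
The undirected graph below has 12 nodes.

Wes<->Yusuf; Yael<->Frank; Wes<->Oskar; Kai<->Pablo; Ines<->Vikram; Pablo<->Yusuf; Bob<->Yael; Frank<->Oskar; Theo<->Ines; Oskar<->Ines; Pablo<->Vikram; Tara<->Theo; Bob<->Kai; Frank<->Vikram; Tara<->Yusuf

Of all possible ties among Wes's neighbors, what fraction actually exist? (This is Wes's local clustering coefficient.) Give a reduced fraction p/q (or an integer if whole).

0

Wes's neighbors: Oskar and Yusuf (k = 2).
Possible neighbor pairs: C(2,2) = 1. Edges among them: none → e = 0.
Clustering(Wes) = 0/1.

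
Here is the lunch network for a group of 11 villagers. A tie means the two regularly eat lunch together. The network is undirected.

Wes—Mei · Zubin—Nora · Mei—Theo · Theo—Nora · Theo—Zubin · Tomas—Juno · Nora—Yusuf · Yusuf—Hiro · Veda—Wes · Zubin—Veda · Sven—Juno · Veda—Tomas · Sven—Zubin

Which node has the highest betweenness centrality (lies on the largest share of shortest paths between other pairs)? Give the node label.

Zubin

Unnormalized betweenness of each node: Hiro:0, Juno:1, Mei:5/2, Nora:16, Sven:11/2, Theo:7, Tomas:5/2, Veda:12, Wes:5/2, Yusuf:9, Zubin:21.
Zubin has the largest value, 21, making it the main broker — the node through which the most shortest paths run.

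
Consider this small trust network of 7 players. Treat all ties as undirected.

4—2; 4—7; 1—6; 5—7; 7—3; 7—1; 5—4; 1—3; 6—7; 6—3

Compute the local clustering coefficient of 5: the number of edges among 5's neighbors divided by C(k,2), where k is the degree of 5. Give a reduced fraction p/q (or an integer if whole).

1

5's neighbors: 4 and 7 (k = 2).
Possible neighbor pairs: C(2,2) = 1. Edges among them: 4–7 → e = 1.
Clustering(5) = 1/1.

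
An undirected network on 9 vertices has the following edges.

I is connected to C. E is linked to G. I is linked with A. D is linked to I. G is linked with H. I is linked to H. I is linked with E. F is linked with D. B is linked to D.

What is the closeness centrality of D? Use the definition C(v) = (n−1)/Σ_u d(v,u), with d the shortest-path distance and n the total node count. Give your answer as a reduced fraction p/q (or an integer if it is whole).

Distances from D: A:2, B:1, C:2, E:2, F:1, G:3, H:2, I:1. Sum = 14.
n = 9, so closeness = 8/14 = 4/7.

4/7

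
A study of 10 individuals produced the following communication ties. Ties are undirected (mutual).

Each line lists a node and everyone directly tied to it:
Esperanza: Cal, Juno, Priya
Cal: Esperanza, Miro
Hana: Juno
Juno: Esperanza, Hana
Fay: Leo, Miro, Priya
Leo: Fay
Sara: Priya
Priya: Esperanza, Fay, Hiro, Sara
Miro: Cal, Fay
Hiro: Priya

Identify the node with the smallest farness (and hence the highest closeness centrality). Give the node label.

Farness (sum of distances to all others) for each node — Cal:20, Esperanza:16, Fay:18, Hana:30, Hiro:23, Juno:22, Leo:26, Miro:21, Priya:15, Sara:23.
The smallest farness is 15, for Priya, so Priya has the highest closeness.

Priya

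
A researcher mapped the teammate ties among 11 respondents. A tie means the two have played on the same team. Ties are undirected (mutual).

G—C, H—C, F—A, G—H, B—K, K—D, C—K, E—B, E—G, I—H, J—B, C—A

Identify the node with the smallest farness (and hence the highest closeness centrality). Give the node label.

C

Farness (sum of distances to all others) for each node — A:24, B:23, C:17, D:28, E:23, F:33, G:20, H:22, I:31, J:32, K:19.
The smallest farness is 17, for C, so C has the highest closeness.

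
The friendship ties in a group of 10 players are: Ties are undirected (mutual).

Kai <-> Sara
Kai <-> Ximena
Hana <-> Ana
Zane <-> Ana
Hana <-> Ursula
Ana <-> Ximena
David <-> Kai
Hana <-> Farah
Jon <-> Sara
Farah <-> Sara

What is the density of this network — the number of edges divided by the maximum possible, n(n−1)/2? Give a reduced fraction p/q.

2/9

There are 10 edges and 10 nodes, so the maximum possible is C(10,2) = 45.
Density = 10/45 = 2/9.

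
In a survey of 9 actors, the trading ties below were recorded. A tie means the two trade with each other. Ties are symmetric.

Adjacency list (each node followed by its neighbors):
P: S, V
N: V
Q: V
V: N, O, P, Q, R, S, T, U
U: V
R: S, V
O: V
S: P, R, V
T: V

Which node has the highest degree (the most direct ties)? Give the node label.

Degrees — N:1, O:1, P:2, Q:1, R:2, S:3, T:1, U:1, V:8.
The maximum is 8, attained only by V.

V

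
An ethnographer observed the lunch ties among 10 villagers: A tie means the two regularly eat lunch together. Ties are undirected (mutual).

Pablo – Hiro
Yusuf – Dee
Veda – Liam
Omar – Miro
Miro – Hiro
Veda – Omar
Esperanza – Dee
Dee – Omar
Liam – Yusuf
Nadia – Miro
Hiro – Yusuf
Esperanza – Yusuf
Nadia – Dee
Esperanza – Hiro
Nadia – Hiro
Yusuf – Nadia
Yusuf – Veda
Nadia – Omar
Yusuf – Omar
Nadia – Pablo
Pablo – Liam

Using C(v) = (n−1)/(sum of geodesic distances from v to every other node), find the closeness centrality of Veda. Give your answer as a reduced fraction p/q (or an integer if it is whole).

Distances from Veda: Dee:2, Esperanza:2, Hiro:2, Liam:1, Miro:2, Nadia:2, Omar:1, Pablo:2, Yusuf:1. Sum = 15.
n = 10, so closeness = 9/15 = 3/5.

3/5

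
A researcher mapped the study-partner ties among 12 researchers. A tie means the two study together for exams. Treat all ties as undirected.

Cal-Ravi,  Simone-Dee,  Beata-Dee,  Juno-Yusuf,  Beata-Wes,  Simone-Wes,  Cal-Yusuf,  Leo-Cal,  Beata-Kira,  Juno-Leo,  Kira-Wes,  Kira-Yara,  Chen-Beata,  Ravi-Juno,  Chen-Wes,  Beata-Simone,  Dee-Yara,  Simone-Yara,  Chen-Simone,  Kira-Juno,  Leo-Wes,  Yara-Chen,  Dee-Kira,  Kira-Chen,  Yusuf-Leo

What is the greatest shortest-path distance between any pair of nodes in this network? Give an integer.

4

Eccentricity of each node (its greatest distance to any other): Beata:3, Cal:4, Chen:3, Dee:4, Juno:3, Kira:3, Leo:3, Ravi:4, Simone:4, Wes:3, Yara:4, Yusuf:3.
The maximum eccentricity is 4, realized for instance by the pair Cal–Dee via Cal – Leo – Wes – Beata – Dee. So the diameter is 4.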